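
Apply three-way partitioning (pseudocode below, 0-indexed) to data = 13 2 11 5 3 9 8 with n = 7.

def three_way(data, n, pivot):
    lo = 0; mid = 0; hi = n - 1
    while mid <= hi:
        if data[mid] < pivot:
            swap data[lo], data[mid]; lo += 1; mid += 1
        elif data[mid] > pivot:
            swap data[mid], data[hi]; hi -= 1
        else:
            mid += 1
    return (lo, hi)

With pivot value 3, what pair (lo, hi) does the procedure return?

lo=0 mid=0 hi=6
13>3: swap(0,6), hi=5 ⇒ 8 2 11 5 3 9 13
8>3: swap(0,5), hi=4 ⇒ 9 2 11 5 3 8 13
9>3: swap(0,4), hi=3 ⇒ 3 2 11 5 9 8 13
3=3: mid=1
2<3: swap(0,1), lo=1 mid=2 ⇒ 2 3 11 5 9 8 13
11>3: swap(2,3), hi=2 ⇒ 2 3 5 11 9 8 13
5>3: swap(2,2), hi=1 ⇒ 2 3 5 11 9 8 13
done. lo=1 hi=1; data=2 3 5 11 9 8 13

(1, 1)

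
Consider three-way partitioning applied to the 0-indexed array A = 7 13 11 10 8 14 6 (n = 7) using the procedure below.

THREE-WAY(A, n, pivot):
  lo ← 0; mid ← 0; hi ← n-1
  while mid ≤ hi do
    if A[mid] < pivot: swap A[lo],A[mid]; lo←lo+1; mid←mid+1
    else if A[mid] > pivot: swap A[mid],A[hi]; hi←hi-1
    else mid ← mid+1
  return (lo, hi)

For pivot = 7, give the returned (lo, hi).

(1, 1)

pivot = 7; lo=0, mid=0, hi=6
A[mid]=7=7: mid=1
A[mid]=13>7: swap A[1],A[6]; hi=5 → 7 6 11 10 8 14 13
A[mid]=6<7: swap A[0],A[1]; lo=1,mid=2 → 6 7 11 10 8 14 13
A[mid]=11>7: swap A[2],A[5]; hi=4 → 6 7 14 10 8 11 13
A[mid]=14>7: swap A[2],A[4]; hi=3 → 6 7 8 10 14 11 13
A[mid]=8>7: swap A[2],A[3]; hi=2 → 6 7 10 8 14 11 13
A[mid]=10>7: swap A[2],A[2]; hi=1 → 6 7 10 8 14 11 13
end: lo=1, hi=1; A = 6 7 10 8 14 11 13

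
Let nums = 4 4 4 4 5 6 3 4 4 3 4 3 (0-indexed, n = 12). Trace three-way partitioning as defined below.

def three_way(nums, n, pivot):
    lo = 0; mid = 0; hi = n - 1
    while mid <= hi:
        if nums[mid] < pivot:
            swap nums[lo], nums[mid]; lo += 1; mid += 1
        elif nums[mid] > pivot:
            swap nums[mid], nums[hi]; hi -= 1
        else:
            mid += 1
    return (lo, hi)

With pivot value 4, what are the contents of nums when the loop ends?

3 3 3 4 4 4 4 4 4 4 6 5

lo=0 mid=0 hi=11
4=4: mid=1
4=4: mid=2
4=4: mid=3
4=4: mid=4
5>4: swap(4,11), hi=10 ⇒ 4 4 4 4 3 6 3 4 4 3 4 5
3<4: swap(0,4), lo=1 mid=5 ⇒ 3 4 4 4 4 6 3 4 4 3 4 5
6>4: swap(5,10), hi=9 ⇒ 3 4 4 4 4 4 3 4 4 3 6 5
4=4: mid=6
3<4: swap(1,6), lo=2 mid=7 ⇒ 3 3 4 4 4 4 4 4 4 3 6 5
4=4: mid=8
4=4: mid=9
3<4: swap(2,9), lo=3 mid=10 ⇒ 3 3 3 4 4 4 4 4 4 4 6 5
done. lo=3 hi=9; nums=3 3 3 4 4 4 4 4 4 4 6 5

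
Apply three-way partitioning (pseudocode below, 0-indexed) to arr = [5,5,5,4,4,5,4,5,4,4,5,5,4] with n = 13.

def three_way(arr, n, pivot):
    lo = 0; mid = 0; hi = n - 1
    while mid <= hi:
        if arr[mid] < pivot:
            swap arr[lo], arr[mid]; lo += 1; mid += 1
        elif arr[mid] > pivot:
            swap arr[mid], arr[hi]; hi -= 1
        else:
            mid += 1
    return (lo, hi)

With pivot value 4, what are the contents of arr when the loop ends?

[4,4,4,4,4,4,5,5,5,5,5,5,5]

lo=0 mid=0 hi=12
5>4: swap(0,12), hi=11 ⇒ [4,5,5,4,4,5,4,5,4,4,5,5,5]
4=4: mid=1
5>4: swap(1,11), hi=10 ⇒ [4,5,5,4,4,5,4,5,4,4,5,5,5]
5>4: swap(1,10), hi=9 ⇒ [4,5,5,4,4,5,4,5,4,4,5,5,5]
5>4: swap(1,9), hi=8 ⇒ [4,4,5,4,4,5,4,5,4,5,5,5,5]
4=4: mid=2
5>4: swap(2,8), hi=7 ⇒ [4,4,4,4,4,5,4,5,5,5,5,5,5]
4=4: mid=3
4=4: mid=4
4=4: mid=5
5>4: swap(5,7), hi=6 ⇒ [4,4,4,4,4,5,4,5,5,5,5,5,5]
5>4: swap(5,6), hi=5 ⇒ [4,4,4,4,4,4,5,5,5,5,5,5,5]
4=4: mid=6
done. lo=0 hi=5; arr=[4,4,4,4,4,4,5,5,5,5,5,5,5]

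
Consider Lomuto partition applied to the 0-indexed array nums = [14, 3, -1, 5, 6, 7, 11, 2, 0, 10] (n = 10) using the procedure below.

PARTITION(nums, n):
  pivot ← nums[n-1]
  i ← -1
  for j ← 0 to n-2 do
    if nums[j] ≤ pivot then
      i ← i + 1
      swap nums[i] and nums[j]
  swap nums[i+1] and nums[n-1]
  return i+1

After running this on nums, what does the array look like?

[3, -1, 5, 6, 7, 2, 0, 10, 11, 14]

pivot = nums[9] = 10; i = -1
j=0: nums[0]=14 > 10 → no swap
j=1: nums[1]=3 ≤ 10 → i=0, swap nums[0],nums[1] → [3, 14, -1, 5, 6, 7, 11, 2, 0, 10]
j=2: nums[2]=-1 ≤ 10 → i=1, swap nums[1],nums[2] → [3, -1, 14, 5, 6, 7, 11, 2, 0, 10]
j=3: nums[3]=5 ≤ 10 → i=2, swap nums[2],nums[3] → [3, -1, 5, 14, 6, 7, 11, 2, 0, 10]
j=4: nums[4]=6 ≤ 10 → i=3, swap nums[3],nums[4] → [3, -1, 5, 6, 14, 7, 11, 2, 0, 10]
j=5: nums[5]=7 ≤ 10 → i=4, swap nums[4],nums[5] → [3, -1, 5, 6, 7, 14, 11, 2, 0, 10]
j=6: nums[6]=11 > 10 → no swap
j=7: nums[7]=2 ≤ 10 → i=5, swap nums[5],nums[7] → [3, -1, 5, 6, 7, 2, 11, 14, 0, 10]
j=8: nums[8]=0 ≤ 10 → i=6, swap nums[6],nums[8] → [3, -1, 5, 6, 7, 2, 0, 14, 11, 10]
final swap nums[7],nums[9] → [3, -1, 5, 6, 7, 2, 0, 10, 11, 14]; return 7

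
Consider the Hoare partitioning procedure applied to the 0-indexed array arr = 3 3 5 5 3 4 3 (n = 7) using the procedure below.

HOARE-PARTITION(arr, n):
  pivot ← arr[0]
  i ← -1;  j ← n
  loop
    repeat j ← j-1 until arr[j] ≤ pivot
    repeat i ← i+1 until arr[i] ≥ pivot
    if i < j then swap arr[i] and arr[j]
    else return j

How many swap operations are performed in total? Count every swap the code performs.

2

pivot = arr[0] = 3; i = -1, j = 7
j→6 (arr[6]=3≤3), i→0 (arr[0]=3≥3); i<j, swap → 3 3 5 5 3 4 3
j→4 (arr[4]=3≤3), i→1 (arr[1]=3≥3); i<j, swap → 3 3 5 5 3 4 3
j→1, i→2; i≥j, return j=1. arr = 3 3 5 5 3 4 3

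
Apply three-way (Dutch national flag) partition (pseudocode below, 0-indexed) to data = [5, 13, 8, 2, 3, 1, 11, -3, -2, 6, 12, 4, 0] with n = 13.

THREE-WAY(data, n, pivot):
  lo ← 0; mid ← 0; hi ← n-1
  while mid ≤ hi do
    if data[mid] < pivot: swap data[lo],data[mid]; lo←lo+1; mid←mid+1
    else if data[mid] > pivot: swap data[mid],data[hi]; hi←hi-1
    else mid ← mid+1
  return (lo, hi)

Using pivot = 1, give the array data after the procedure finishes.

lo=0 mid=0 hi=12
5>1: swap(0,12), hi=11 ⇒ [0, 13, 8, 2, 3, 1, 11, -3, -2, 6, 12, 4, 5]
0<1: swap(0,0), lo=1 mid=1 ⇒ [0, 13, 8, 2, 3, 1, 11, -3, -2, 6, 12, 4, 5]
13>1: swap(1,11), hi=10 ⇒ [0, 4, 8, 2, 3, 1, 11, -3, -2, 6, 12, 13, 5]
4>1: swap(1,10), hi=9 ⇒ [0, 12, 8, 2, 3, 1, 11, -3, -2, 6, 4, 13, 5]
12>1: swap(1,9), hi=8 ⇒ [0, 6, 8, 2, 3, 1, 11, -3, -2, 12, 4, 13, 5]
6>1: swap(1,8), hi=7 ⇒ [0, -2, 8, 2, 3, 1, 11, -3, 6, 12, 4, 13, 5]
-2<1: swap(1,1), lo=2 mid=2 ⇒ [0, -2, 8, 2, 3, 1, 11, -3, 6, 12, 4, 13, 5]
8>1: swap(2,7), hi=6 ⇒ [0, -2, -3, 2, 3, 1, 11, 8, 6, 12, 4, 13, 5]
-3<1: swap(2,2), lo=3 mid=3 ⇒ [0, -2, -3, 2, 3, 1, 11, 8, 6, 12, 4, 13, 5]
2>1: swap(3,6), hi=5 ⇒ [0, -2, -3, 11, 3, 1, 2, 8, 6, 12, 4, 13, 5]
11>1: swap(3,5), hi=4 ⇒ [0, -2, -3, 1, 3, 11, 2, 8, 6, 12, 4, 13, 5]
1=1: mid=4
3>1: swap(4,4), hi=3 ⇒ [0, -2, -3, 1, 3, 11, 2, 8, 6, 12, 4, 13, 5]
done. lo=3 hi=3; data=[0, -2, -3, 1, 3, 11, 2, 8, 6, 12, 4, 13, 5]

[0, -2, -3, 1, 3, 11, 2, 8, 6, 12, 4, 13, 5]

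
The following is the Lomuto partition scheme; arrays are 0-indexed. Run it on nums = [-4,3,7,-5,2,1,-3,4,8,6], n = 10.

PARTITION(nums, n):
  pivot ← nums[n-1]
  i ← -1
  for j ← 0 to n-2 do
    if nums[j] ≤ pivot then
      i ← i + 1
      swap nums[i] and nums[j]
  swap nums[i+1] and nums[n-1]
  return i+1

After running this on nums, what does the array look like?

[-4,3,-5,2,1,-3,4,6,8,7]

pivot=6, i=-1
j=0: -4≤6, i=0, swap(0,0) ⇒ [-4,3,7,-5,2,1,-3,4,8,6]
j=1: 3≤6, i=1, swap(1,1) ⇒ [-4,3,7,-5,2,1,-3,4,8,6]
j=2: 7>6, skip
j=3: -5≤6, i=2, swap(2,3) ⇒ [-4,3,-5,7,2,1,-3,4,8,6]
j=4: 2≤6, i=3, swap(3,4) ⇒ [-4,3,-5,2,7,1,-3,4,8,6]
j=5: 1≤6, i=4, swap(4,5) ⇒ [-4,3,-5,2,1,7,-3,4,8,6]
j=6: -3≤6, i=5, swap(5,6) ⇒ [-4,3,-5,2,1,-3,7,4,8,6]
j=7: 4≤6, i=6, swap(6,7) ⇒ [-4,3,-5,2,1,-3,4,7,8,6]
j=8: 8>6, skip
swap(7,9) ⇒ [-4,3,-5,2,1,-3,4,6,8,7]; return 7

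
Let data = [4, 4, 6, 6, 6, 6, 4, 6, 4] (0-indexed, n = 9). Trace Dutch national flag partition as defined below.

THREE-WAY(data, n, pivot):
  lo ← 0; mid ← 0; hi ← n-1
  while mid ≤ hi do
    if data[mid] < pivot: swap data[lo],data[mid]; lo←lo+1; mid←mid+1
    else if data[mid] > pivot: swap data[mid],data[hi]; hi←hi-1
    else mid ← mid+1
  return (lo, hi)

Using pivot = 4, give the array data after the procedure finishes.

lo=0 mid=0 hi=8
4=4: mid=1
4=4: mid=2
6>4: swap(2,8), hi=7 ⇒ [4, 4, 4, 6, 6, 6, 4, 6, 6]
4=4: mid=3
6>4: swap(3,7), hi=6 ⇒ [4, 4, 4, 6, 6, 6, 4, 6, 6]
6>4: swap(3,6), hi=5 ⇒ [4, 4, 4, 4, 6, 6, 6, 6, 6]
4=4: mid=4
6>4: swap(4,5), hi=4 ⇒ [4, 4, 4, 4, 6, 6, 6, 6, 6]
6>4: swap(4,4), hi=3 ⇒ [4, 4, 4, 4, 6, 6, 6, 6, 6]
done. lo=0 hi=3; data=[4, 4, 4, 4, 6, 6, 6, 6, 6]

[4, 4, 4, 4, 6, 6, 6, 6, 6]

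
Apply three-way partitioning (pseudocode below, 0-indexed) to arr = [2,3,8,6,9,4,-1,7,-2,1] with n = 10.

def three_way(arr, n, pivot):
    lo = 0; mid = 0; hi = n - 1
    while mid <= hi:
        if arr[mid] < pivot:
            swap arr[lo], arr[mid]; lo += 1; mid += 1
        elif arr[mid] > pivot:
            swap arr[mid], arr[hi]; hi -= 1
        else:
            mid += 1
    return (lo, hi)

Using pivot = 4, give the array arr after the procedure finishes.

[2,3,1,-2,-1,4,7,9,6,8]

lo=0 mid=0 hi=9
2<4: swap(0,0), lo=1 mid=1 ⇒ [2,3,8,6,9,4,-1,7,-2,1]
3<4: swap(1,1), lo=2 mid=2 ⇒ [2,3,8,6,9,4,-1,7,-2,1]
8>4: swap(2,9), hi=8 ⇒ [2,3,1,6,9,4,-1,7,-2,8]
1<4: swap(2,2), lo=3 mid=3 ⇒ [2,3,1,6,9,4,-1,7,-2,8]
6>4: swap(3,8), hi=7 ⇒ [2,3,1,-2,9,4,-1,7,6,8]
-2<4: swap(3,3), lo=4 mid=4 ⇒ [2,3,1,-2,9,4,-1,7,6,8]
9>4: swap(4,7), hi=6 ⇒ [2,3,1,-2,7,4,-1,9,6,8]
7>4: swap(4,6), hi=5 ⇒ [2,3,1,-2,-1,4,7,9,6,8]
-1<4: swap(4,4), lo=5 mid=5 ⇒ [2,3,1,-2,-1,4,7,9,6,8]
4=4: mid=6
done. lo=5 hi=5; arr=[2,3,1,-2,-1,4,7,9,6,8]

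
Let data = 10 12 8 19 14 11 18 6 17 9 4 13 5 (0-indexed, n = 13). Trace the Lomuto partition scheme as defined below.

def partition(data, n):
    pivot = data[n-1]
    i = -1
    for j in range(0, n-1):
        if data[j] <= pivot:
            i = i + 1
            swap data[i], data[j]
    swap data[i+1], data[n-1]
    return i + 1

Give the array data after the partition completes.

4 5 8 19 14 11 18 6 17 9 10 13 12

pivot=5, i=-1
j=0: 10>5, skip
j=1: 12>5, skip
j=2: 8>5, skip
j=3: 19>5, skip
j=4: 14>5, skip
j=5: 11>5, skip
j=6: 18>5, skip
j=7: 6>5, skip
j=8: 17>5, skip
j=9: 9>5, skip
j=10: 4≤5, i=0, swap(0,10) ⇒ 4 12 8 19 14 11 18 6 17 9 10 13 5
j=11: 13>5, skip
swap(1,12) ⇒ 4 5 8 19 14 11 18 6 17 9 10 13 12; return 1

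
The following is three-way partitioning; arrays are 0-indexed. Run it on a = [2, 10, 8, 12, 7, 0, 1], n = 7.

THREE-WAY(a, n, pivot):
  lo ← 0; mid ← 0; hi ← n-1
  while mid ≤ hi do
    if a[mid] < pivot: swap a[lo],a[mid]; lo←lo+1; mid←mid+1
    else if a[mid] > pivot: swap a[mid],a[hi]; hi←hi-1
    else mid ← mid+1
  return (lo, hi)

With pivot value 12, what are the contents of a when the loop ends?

lo=0 mid=0 hi=6
2<12: swap(0,0), lo=1 mid=1 ⇒ [2, 10, 8, 12, 7, 0, 1]
10<12: swap(1,1), lo=2 mid=2 ⇒ [2, 10, 8, 12, 7, 0, 1]
8<12: swap(2,2), lo=3 mid=3 ⇒ [2, 10, 8, 12, 7, 0, 1]
12=12: mid=4
7<12: swap(3,4), lo=4 mid=5 ⇒ [2, 10, 8, 7, 12, 0, 1]
0<12: swap(4,5), lo=5 mid=6 ⇒ [2, 10, 8, 7, 0, 12, 1]
1<12: swap(5,6), lo=6 mid=7 ⇒ [2, 10, 8, 7, 0, 1, 12]
done. lo=6 hi=6; a=[2, 10, 8, 7, 0, 1, 12]

[2, 10, 8, 7, 0, 1, 12]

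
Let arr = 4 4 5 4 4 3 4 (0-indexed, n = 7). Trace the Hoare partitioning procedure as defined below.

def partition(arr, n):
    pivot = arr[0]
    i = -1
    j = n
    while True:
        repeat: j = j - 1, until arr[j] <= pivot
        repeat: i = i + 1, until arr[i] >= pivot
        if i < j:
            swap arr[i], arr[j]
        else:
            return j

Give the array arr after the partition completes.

4 3 4 4 5 4 4

pivot=4
j stops at 6 (4), i stops at 0 (4); swap ⇒ 4 4 5 4 4 3 4
j stops at 5 (3), i stops at 1 (4); swap ⇒ 4 3 5 4 4 4 4
j stops at 4 (4), i stops at 2 (5); swap ⇒ 4 3 4 4 5 4 4
j stops at 3, i stops at 3; i≥j ⇒ return 3. arr=4 3 4 4 5 4 4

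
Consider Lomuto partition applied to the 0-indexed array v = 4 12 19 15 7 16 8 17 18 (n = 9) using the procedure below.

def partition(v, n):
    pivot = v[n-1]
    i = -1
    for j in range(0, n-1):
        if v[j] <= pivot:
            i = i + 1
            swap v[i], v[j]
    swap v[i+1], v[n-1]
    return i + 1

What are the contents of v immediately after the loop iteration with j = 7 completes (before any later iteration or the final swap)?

pivot=18, i=-1
j=0: 4≤18, i=0, swap(0,0) ⇒ 4 12 19 15 7 16 8 17 18
j=1: 12≤18, i=1, swap(1,1) ⇒ 4 12 19 15 7 16 8 17 18
j=2: 19>18, skip
j=3: 15≤18, i=2, swap(2,3) ⇒ 4 12 15 19 7 16 8 17 18
j=4: 7≤18, i=3, swap(3,4) ⇒ 4 12 15 7 19 16 8 17 18
j=5: 16≤18, i=4, swap(4,5) ⇒ 4 12 15 7 16 19 8 17 18
j=6: 8≤18, i=5, swap(5,6) ⇒ 4 12 15 7 16 8 19 17 18
j=7: 17≤18, i=6, swap(6,7) ⇒ 4 12 15 7 16 8 17 19 18
(after j=7) v = 4 12 15 7 16 8 17 19 18

4 12 15 7 16 8 17 19 18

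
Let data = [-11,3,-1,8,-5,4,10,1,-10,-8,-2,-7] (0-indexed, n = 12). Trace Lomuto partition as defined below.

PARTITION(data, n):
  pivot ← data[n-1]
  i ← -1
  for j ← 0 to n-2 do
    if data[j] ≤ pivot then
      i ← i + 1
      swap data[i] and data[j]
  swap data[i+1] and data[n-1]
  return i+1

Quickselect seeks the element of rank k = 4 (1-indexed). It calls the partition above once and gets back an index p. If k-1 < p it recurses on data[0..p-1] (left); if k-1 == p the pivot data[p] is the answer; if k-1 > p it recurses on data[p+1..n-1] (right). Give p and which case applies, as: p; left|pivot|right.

3; pivot

pivot = data[11] = -7; i = -1
j=0: data[0]=-11 ≤ -7 → i=0, swap data[0],data[0] (no change) → [-11,3,-1,8,-5,4,10,1,-10,-8,-2,-7]
j=1: data[1]=3 > -7 → no swap
j=2: data[2]=-1 > -7 → no swap
j=3: data[3]=8 > -7 → no swap
j=4: data[4]=-5 > -7 → no swap
j=5: data[5]=4 > -7 → no swap
j=6: data[6]=10 > -7 → no swap
j=7: data[7]=1 > -7 → no swap
j=8: data[8]=-10 ≤ -7 → i=1, swap data[1],data[8] → [-11,-10,-1,8,-5,4,10,1,3,-8,-2,-7]
j=9: data[9]=-8 ≤ -7 → i=2, swap data[2],data[9] → [-11,-10,-8,8,-5,4,10,1,3,-1,-2,-7]
j=10: data[10]=-2 > -7 → no swap
final swap data[3],data[11] → [-11,-10,-8,-7,-5,4,10,1,3,-1,-2,8]; return 3
p = 3; k-1 = 3 == 3 ⇒ pivot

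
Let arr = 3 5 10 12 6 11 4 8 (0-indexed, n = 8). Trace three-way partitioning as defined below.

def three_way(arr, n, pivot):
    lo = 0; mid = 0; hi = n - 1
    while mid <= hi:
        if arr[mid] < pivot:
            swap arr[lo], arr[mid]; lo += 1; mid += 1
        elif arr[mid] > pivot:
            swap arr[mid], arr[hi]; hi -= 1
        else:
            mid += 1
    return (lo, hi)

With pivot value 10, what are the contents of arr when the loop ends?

3 5 8 6 4 10 11 12

pivot = 10; lo=0, mid=0, hi=7
arr[mid]=3<10: swap arr[0],arr[0]; lo=1,mid=1 → 3 5 10 12 6 11 4 8
arr[mid]=5<10: swap arr[1],arr[1]; lo=2,mid=2 → 3 5 10 12 6 11 4 8
arr[mid]=10=10: mid=3
arr[mid]=12>10: swap arr[3],arr[7]; hi=6 → 3 5 10 8 6 11 4 12
arr[mid]=8<10: swap arr[2],arr[3]; lo=3,mid=4 → 3 5 8 10 6 11 4 12
arr[mid]=6<10: swap arr[3],arr[4]; lo=4,mid=5 → 3 5 8 6 10 11 4 12
arr[mid]=11>10: swap arr[5],arr[6]; hi=5 → 3 5 8 6 10 4 11 12
arr[mid]=4<10: swap arr[4],arr[5]; lo=5,mid=6 → 3 5 8 6 4 10 11 12
end: lo=5, hi=5; arr = 3 5 8 6 4 10 11 12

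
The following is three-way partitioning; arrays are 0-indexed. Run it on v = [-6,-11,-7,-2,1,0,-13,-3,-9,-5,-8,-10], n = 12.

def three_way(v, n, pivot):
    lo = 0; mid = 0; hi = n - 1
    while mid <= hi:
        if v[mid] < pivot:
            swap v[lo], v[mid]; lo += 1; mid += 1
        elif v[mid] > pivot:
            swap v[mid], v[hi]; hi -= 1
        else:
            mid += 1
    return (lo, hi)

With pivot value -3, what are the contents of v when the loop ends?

pivot = -3; lo=0, mid=0, hi=11
v[mid]=-6<-3: swap v[0],v[0]; lo=1,mid=1 → [-6,-11,-7,-2,1,0,-13,-3,-9,-5,-8,-10]
v[mid]=-11<-3: swap v[1],v[1]; lo=2,mid=2 → [-6,-11,-7,-2,1,0,-13,-3,-9,-5,-8,-10]
v[mid]=-7<-3: swap v[2],v[2]; lo=3,mid=3 → [-6,-11,-7,-2,1,0,-13,-3,-9,-5,-8,-10]
v[mid]=-2>-3: swap v[3],v[11]; hi=10 → [-6,-11,-7,-10,1,0,-13,-3,-9,-5,-8,-2]
v[mid]=-10<-3: swap v[3],v[3]; lo=4,mid=4 → [-6,-11,-7,-10,1,0,-13,-3,-9,-5,-8,-2]
v[mid]=1>-3: swap v[4],v[10]; hi=9 → [-6,-11,-7,-10,-8,0,-13,-3,-9,-5,1,-2]
v[mid]=-8<-3: swap v[4],v[4]; lo=5,mid=5 → [-6,-11,-7,-10,-8,0,-13,-3,-9,-5,1,-2]
v[mid]=0>-3: swap v[5],v[9]; hi=8 → [-6,-11,-7,-10,-8,-5,-13,-3,-9,0,1,-2]
v[mid]=-5<-3: swap v[5],v[5]; lo=6,mid=6 → [-6,-11,-7,-10,-8,-5,-13,-3,-9,0,1,-2]
v[mid]=-13<-3: swap v[6],v[6]; lo=7,mid=7 → [-6,-11,-7,-10,-8,-5,-13,-3,-9,0,1,-2]
v[mid]=-3=-3: mid=8
v[mid]=-9<-3: swap v[7],v[8]; lo=8,mid=9 → [-6,-11,-7,-10,-8,-5,-13,-9,-3,0,1,-2]
end: lo=8, hi=8; v = [-6,-11,-7,-10,-8,-5,-13,-9,-3,0,1,-2]

[-6,-11,-7,-10,-8,-5,-13,-9,-3,0,1,-2]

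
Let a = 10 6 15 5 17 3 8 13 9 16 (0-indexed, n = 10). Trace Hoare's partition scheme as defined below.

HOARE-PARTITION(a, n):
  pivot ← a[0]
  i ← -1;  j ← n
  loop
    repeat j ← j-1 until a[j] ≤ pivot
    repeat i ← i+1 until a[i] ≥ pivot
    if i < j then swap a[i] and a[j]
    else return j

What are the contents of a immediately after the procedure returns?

pivot=10
j stops at 8 (9), i stops at 0 (10); swap ⇒ 9 6 15 5 17 3 8 13 10 16
j stops at 6 (8), i stops at 2 (15); swap ⇒ 9 6 8 5 17 3 15 13 10 16
j stops at 5 (3), i stops at 4 (17); swap ⇒ 9 6 8 5 3 17 15 13 10 16
j stops at 4, i stops at 5; i≥j ⇒ return 4. a=9 6 8 5 3 17 15 13 10 16

9 6 8 5 3 17 15 13 10 16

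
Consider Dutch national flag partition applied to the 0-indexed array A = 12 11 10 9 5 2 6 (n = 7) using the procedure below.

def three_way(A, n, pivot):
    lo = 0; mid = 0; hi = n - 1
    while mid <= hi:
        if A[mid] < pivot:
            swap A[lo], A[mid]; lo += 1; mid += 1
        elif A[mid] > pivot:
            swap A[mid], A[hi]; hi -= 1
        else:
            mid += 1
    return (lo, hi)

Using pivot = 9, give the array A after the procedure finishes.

lo=0 mid=0 hi=6
12>9: swap(0,6), hi=5 ⇒ 6 11 10 9 5 2 12
6<9: swap(0,0), lo=1 mid=1 ⇒ 6 11 10 9 5 2 12
11>9: swap(1,5), hi=4 ⇒ 6 2 10 9 5 11 12
2<9: swap(1,1), lo=2 mid=2 ⇒ 6 2 10 9 5 11 12
10>9: swap(2,4), hi=3 ⇒ 6 2 5 9 10 11 12
5<9: swap(2,2), lo=3 mid=3 ⇒ 6 2 5 9 10 11 12
9=9: mid=4
done. lo=3 hi=3; A=6 2 5 9 10 11 12

6 2 5 9 10 11 12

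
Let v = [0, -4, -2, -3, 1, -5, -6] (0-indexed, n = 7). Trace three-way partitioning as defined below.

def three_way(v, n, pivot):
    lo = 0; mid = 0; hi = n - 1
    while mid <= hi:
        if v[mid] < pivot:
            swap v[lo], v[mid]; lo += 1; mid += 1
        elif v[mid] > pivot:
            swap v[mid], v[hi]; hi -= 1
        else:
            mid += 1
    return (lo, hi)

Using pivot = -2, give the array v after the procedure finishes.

[-6, -4, -3, -5, -2, 1, 0]

lo=0 mid=0 hi=6
0>-2: swap(0,6), hi=5 ⇒ [-6, -4, -2, -3, 1, -5, 0]
-6<-2: swap(0,0), lo=1 mid=1 ⇒ [-6, -4, -2, -3, 1, -5, 0]
-4<-2: swap(1,1), lo=2 mid=2 ⇒ [-6, -4, -2, -3, 1, -5, 0]
-2=-2: mid=3
-3<-2: swap(2,3), lo=3 mid=4 ⇒ [-6, -4, -3, -2, 1, -5, 0]
1>-2: swap(4,5), hi=4 ⇒ [-6, -4, -3, -2, -5, 1, 0]
-5<-2: swap(3,4), lo=4 mid=5 ⇒ [-6, -4, -3, -5, -2, 1, 0]
done. lo=4 hi=4; v=[-6, -4, -3, -5, -2, 1, 0]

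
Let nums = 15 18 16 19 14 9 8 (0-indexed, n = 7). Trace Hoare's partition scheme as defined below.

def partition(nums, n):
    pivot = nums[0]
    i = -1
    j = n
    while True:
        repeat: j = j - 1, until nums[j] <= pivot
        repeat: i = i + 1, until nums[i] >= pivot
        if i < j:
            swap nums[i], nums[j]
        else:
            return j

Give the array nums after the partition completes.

pivot=15
j stops at 6 (8), i stops at 0 (15); swap ⇒ 8 18 16 19 14 9 15
j stops at 5 (9), i stops at 1 (18); swap ⇒ 8 9 16 19 14 18 15
j stops at 4 (14), i stops at 2 (16); swap ⇒ 8 9 14 19 16 18 15
j stops at 2, i stops at 3; i≥j ⇒ return 2. nums=8 9 14 19 16 18 15

8 9 14 19 16 18 15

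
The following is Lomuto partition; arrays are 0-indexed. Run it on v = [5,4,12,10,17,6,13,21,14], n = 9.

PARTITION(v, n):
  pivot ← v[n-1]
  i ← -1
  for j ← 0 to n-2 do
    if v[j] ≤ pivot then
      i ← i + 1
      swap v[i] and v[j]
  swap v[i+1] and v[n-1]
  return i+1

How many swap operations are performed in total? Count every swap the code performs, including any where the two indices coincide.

7

pivot = v[8] = 14; i = -1
j=0: v[0]=5 ≤ 14 → i=0, swap v[0],v[0] (no change) → [5,4,12,10,17,6,13,21,14]
j=1: v[1]=4 ≤ 14 → i=1, swap v[1],v[1] (no change) → [5,4,12,10,17,6,13,21,14]
j=2: v[2]=12 ≤ 14 → i=2, swap v[2],v[2] (no change) → [5,4,12,10,17,6,13,21,14]
j=3: v[3]=10 ≤ 14 → i=3, swap v[3],v[3] (no change) → [5,4,12,10,17,6,13,21,14]
j=4: v[4]=17 > 14 → no swap
j=5: v[5]=6 ≤ 14 → i=4, swap v[4],v[5] → [5,4,12,10,6,17,13,21,14]
j=6: v[6]=13 ≤ 14 → i=5, swap v[5],v[6] → [5,4,12,10,6,13,17,21,14]
j=7: v[7]=21 > 14 → no swap
final swap v[6],v[8] → [5,4,12,10,6,13,14,21,17]; return 6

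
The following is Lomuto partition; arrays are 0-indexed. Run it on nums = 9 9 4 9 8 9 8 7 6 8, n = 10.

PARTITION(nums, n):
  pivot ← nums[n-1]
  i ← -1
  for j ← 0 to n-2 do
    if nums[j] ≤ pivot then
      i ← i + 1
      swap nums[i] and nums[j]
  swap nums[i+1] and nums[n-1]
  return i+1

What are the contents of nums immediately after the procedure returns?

4 8 8 7 6 8 9 9 9 9

pivot=8, i=-1
j=0: 9>8, skip
j=1: 9>8, skip
j=2: 4≤8, i=0, swap(0,2) ⇒ 4 9 9 9 8 9 8 7 6 8
j=3: 9>8, skip
j=4: 8≤8, i=1, swap(1,4) ⇒ 4 8 9 9 9 9 8 7 6 8
j=5: 9>8, skip
j=6: 8≤8, i=2, swap(2,6) ⇒ 4 8 8 9 9 9 9 7 6 8
j=7: 7≤8, i=3, swap(3,7) ⇒ 4 8 8 7 9 9 9 9 6 8
j=8: 6≤8, i=4, swap(4,8) ⇒ 4 8 8 7 6 9 9 9 9 8
swap(5,9) ⇒ 4 8 8 7 6 8 9 9 9 9; return 5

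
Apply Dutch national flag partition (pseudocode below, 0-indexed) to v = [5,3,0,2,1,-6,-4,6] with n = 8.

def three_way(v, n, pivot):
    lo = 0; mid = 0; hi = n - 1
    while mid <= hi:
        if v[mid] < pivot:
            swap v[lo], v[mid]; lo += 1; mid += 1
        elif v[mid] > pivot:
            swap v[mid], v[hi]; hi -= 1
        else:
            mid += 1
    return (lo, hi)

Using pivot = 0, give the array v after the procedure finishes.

lo=0 mid=0 hi=7
5>0: swap(0,7), hi=6 ⇒ [6,3,0,2,1,-6,-4,5]
6>0: swap(0,6), hi=5 ⇒ [-4,3,0,2,1,-6,6,5]
-4<0: swap(0,0), lo=1 mid=1 ⇒ [-4,3,0,2,1,-6,6,5]
3>0: swap(1,5), hi=4 ⇒ [-4,-6,0,2,1,3,6,5]
-6<0: swap(1,1), lo=2 mid=2 ⇒ [-4,-6,0,2,1,3,6,5]
0=0: mid=3
2>0: swap(3,4), hi=3 ⇒ [-4,-6,0,1,2,3,6,5]
1>0: swap(3,3), hi=2 ⇒ [-4,-6,0,1,2,3,6,5]
done. lo=2 hi=2; v=[-4,-6,0,1,2,3,6,5]

[-4,-6,0,1,2,3,6,5]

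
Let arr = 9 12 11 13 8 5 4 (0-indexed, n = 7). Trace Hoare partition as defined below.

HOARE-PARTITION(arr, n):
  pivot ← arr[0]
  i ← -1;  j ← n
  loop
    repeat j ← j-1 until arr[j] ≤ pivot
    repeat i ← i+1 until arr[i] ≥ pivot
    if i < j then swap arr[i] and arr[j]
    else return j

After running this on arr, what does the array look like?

4 5 8 13 11 12 9

pivot = arr[0] = 9; i = -1, j = 7
j→6 (arr[6]=4≤9), i→0 (arr[0]=9≥9); i<j, swap → 4 12 11 13 8 5 9
j→5 (arr[5]=5≤9), i→1 (arr[1]=12≥9); i<j, swap → 4 5 11 13 8 12 9
j→4 (arr[4]=8≤9), i→2 (arr[2]=11≥9); i<j, swap → 4 5 8 13 11 12 9
j→2, i→3; i≥j, return j=2. arr = 4 5 8 13 11 12 9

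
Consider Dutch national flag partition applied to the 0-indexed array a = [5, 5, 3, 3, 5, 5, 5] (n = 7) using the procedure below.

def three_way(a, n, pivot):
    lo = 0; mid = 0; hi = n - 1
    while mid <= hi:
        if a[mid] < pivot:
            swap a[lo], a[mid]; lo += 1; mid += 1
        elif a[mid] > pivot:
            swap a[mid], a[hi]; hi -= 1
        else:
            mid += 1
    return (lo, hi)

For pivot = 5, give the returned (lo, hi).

lo=0 mid=0 hi=6
5=5: mid=1
5=5: mid=2
3<5: swap(0,2), lo=1 mid=3 ⇒ [3, 5, 5, 3, 5, 5, 5]
3<5: swap(1,3), lo=2 mid=4 ⇒ [3, 3, 5, 5, 5, 5, 5]
5=5: mid=5
5=5: mid=6
5=5: mid=7
done. lo=2 hi=6; a=[3, 3, 5, 5, 5, 5, 5]

(2, 6)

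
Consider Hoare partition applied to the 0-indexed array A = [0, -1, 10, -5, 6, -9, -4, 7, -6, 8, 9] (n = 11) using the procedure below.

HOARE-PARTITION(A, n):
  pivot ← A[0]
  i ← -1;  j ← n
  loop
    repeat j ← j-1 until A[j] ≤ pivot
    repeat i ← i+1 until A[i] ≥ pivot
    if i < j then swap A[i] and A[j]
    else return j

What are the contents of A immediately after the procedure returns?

[-6, -1, -4, -5, -9, 6, 10, 7, 0, 8, 9]

pivot = A[0] = 0; i = -1, j = 11
j→8 (A[8]=-6≤0), i→0 (A[0]=0≥0); i<j, swap → [-6, -1, 10, -5, 6, -9, -4, 7, 0, 8, 9]
j→6 (A[6]=-4≤0), i→2 (A[2]=10≥0); i<j, swap → [-6, -1, -4, -5, 6, -9, 10, 7, 0, 8, 9]
j→5 (A[5]=-9≤0), i→4 (A[4]=6≥0); i<j, swap → [-6, -1, -4, -5, -9, 6, 10, 7, 0, 8, 9]
j→4, i→5; i≥j, return j=4. A = [-6, -1, -4, -5, -9, 6, 10, 7, 0, 8, 9]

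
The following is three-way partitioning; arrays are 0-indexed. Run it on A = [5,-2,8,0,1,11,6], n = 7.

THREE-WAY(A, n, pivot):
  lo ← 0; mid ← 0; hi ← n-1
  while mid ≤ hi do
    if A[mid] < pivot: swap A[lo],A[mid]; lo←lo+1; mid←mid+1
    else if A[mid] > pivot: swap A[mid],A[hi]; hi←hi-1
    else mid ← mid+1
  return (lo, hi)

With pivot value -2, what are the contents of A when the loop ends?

[-2,8,0,1,11,6,5]

pivot = -2; lo=0, mid=0, hi=6
A[mid]=5>-2: swap A[0],A[6]; hi=5 → [6,-2,8,0,1,11,5]
A[mid]=6>-2: swap A[0],A[5]; hi=4 → [11,-2,8,0,1,6,5]
A[mid]=11>-2: swap A[0],A[4]; hi=3 → [1,-2,8,0,11,6,5]
A[mid]=1>-2: swap A[0],A[3]; hi=2 → [0,-2,8,1,11,6,5]
A[mid]=0>-2: swap A[0],A[2]; hi=1 → [8,-2,0,1,11,6,5]
A[mid]=8>-2: swap A[0],A[1]; hi=0 → [-2,8,0,1,11,6,5]
A[mid]=-2=-2: mid=1
end: lo=0, hi=0; A = [-2,8,0,1,11,6,5]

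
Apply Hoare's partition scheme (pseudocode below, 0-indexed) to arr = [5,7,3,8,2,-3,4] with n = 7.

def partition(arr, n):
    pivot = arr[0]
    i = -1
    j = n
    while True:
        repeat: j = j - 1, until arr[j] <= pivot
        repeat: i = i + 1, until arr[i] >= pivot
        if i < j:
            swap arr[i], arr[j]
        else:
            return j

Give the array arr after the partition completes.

pivot=5
j stops at 6 (4), i stops at 0 (5); swap ⇒ [4,7,3,8,2,-3,5]
j stops at 5 (-3), i stops at 1 (7); swap ⇒ [4,-3,3,8,2,7,5]
j stops at 4 (2), i stops at 3 (8); swap ⇒ [4,-3,3,2,8,7,5]
j stops at 3, i stops at 4; i≥j ⇒ return 3. arr=[4,-3,3,2,8,7,5]

[4,-3,3,2,8,7,5]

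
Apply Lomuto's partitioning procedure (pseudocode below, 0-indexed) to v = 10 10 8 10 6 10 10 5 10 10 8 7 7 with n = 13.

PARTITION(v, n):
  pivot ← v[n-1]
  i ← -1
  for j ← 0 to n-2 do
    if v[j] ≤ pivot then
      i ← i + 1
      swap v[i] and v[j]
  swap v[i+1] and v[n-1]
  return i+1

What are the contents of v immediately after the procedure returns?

pivot = v[12] = 7; i = -1
j=0: v[0]=10 > 7 → no swap
j=1: v[1]=10 > 7 → no swap
j=2: v[2]=8 > 7 → no swap
j=3: v[3]=10 > 7 → no swap
j=4: v[4]=6 ≤ 7 → i=0, swap v[0],v[4] → 6 10 8 10 10 10 10 5 10 10 8 7 7
j=5: v[5]=10 > 7 → no swap
j=6: v[6]=10 > 7 → no swap
j=7: v[7]=5 ≤ 7 → i=1, swap v[1],v[7] → 6 5 8 10 10 10 10 10 10 10 8 7 7
j=8: v[8]=10 > 7 → no swap
j=9: v[9]=10 > 7 → no swap
j=10: v[10]=8 > 7 → no swap
j=11: v[11]=7 ≤ 7 → i=2, swap v[2],v[11] → 6 5 7 10 10 10 10 10 10 10 8 8 7
final swap v[3],v[12] → 6 5 7 7 10 10 10 10 10 10 8 8 10; return 3

6 5 7 7 10 10 10 10 10 10 8 8 10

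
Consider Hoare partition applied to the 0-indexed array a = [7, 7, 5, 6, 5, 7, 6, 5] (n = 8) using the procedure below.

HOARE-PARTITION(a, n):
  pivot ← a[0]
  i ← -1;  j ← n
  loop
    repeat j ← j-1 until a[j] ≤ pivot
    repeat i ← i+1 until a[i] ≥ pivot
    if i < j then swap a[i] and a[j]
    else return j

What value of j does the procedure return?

pivot=7
j stops at 7 (5), i stops at 0 (7); swap ⇒ [5, 7, 5, 6, 5, 7, 6, 7]
j stops at 6 (6), i stops at 1 (7); swap ⇒ [5, 6, 5, 6, 5, 7, 7, 7]
j stops at 5, i stops at 5; i≥j ⇒ return 5. a=[5, 6, 5, 6, 5, 7, 7, 7]

5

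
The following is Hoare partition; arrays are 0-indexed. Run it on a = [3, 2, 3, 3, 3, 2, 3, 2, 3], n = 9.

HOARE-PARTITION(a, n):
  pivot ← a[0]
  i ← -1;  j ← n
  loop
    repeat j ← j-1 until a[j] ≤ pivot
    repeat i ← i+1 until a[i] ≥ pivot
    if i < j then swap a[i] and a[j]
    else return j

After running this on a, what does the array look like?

[3, 2, 2, 3, 2, 3, 3, 3, 3]

pivot=3
j stops at 8 (3), i stops at 0 (3); swap ⇒ [3, 2, 3, 3, 3, 2, 3, 2, 3]
j stops at 7 (2), i stops at 2 (3); swap ⇒ [3, 2, 2, 3, 3, 2, 3, 3, 3]
j stops at 6 (3), i stops at 3 (3); swap ⇒ [3, 2, 2, 3, 3, 2, 3, 3, 3]
j stops at 5 (2), i stops at 4 (3); swap ⇒ [3, 2, 2, 3, 2, 3, 3, 3, 3]
j stops at 4, i stops at 5; i≥j ⇒ return 4. a=[3, 2, 2, 3, 2, 3, 3, 3, 3]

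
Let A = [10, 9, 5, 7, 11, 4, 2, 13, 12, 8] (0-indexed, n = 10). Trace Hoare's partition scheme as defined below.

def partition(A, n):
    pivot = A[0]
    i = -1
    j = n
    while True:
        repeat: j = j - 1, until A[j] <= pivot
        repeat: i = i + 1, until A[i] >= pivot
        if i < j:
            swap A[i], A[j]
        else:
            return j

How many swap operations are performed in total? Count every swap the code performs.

2

pivot = A[0] = 10; i = -1, j = 10
j→9 (A[9]=8≤10), i→0 (A[0]=10≥10); i<j, swap → [8, 9, 5, 7, 11, 4, 2, 13, 12, 10]
j→6 (A[6]=2≤10), i→4 (A[4]=11≥10); i<j, swap → [8, 9, 5, 7, 2, 4, 11, 13, 12, 10]
j→5, i→6; i≥j, return j=5. A = [8, 9, 5, 7, 2, 4, 11, 13, 12, 10]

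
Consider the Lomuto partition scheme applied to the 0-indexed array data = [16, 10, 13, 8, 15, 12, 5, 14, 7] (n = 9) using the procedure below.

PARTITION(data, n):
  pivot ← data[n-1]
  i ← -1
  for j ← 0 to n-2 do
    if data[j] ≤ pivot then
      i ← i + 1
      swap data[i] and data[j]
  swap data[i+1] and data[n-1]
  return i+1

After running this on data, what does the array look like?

pivot=7, i=-1
j=0: 16>7, skip
j=1: 10>7, skip
j=2: 13>7, skip
j=3: 8>7, skip
j=4: 15>7, skip
j=5: 12>7, skip
j=6: 5≤7, i=0, swap(0,6) ⇒ [5, 10, 13, 8, 15, 12, 16, 14, 7]
j=7: 14>7, skip
swap(1,8) ⇒ [5, 7, 13, 8, 15, 12, 16, 14, 10]; return 1

[5, 7, 13, 8, 15, 12, 16, 14, 10]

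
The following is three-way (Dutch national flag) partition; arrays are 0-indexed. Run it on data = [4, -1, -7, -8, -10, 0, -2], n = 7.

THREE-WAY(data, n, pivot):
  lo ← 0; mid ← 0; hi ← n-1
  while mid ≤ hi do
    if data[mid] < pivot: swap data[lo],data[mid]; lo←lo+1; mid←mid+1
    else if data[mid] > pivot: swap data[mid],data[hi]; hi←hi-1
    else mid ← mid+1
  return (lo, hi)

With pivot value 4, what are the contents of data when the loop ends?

[-1, -7, -8, -10, 0, -2, 4]

lo=0 mid=0 hi=6
4=4: mid=1
-1<4: swap(0,1), lo=1 mid=2 ⇒ [-1, 4, -7, -8, -10, 0, -2]
-7<4: swap(1,2), lo=2 mid=3 ⇒ [-1, -7, 4, -8, -10, 0, -2]
-8<4: swap(2,3), lo=3 mid=4 ⇒ [-1, -7, -8, 4, -10, 0, -2]
-10<4: swap(3,4), lo=4 mid=5 ⇒ [-1, -7, -8, -10, 4, 0, -2]
0<4: swap(4,5), lo=5 mid=6 ⇒ [-1, -7, -8, -10, 0, 4, -2]
-2<4: swap(5,6), lo=6 mid=7 ⇒ [-1, -7, -8, -10, 0, -2, 4]
done. lo=6 hi=6; data=[-1, -7, -8, -10, 0, -2, 4]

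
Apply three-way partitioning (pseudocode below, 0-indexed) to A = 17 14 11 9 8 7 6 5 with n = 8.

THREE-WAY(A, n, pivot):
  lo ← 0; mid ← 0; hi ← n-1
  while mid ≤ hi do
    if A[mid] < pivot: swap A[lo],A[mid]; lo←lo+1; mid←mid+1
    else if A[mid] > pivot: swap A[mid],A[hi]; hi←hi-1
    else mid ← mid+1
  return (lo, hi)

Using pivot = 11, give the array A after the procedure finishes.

5 6 9 8 7 11 14 17

lo=0 mid=0 hi=7
17>11: swap(0,7), hi=6 ⇒ 5 14 11 9 8 7 6 17
5<11: swap(0,0), lo=1 mid=1 ⇒ 5 14 11 9 8 7 6 17
14>11: swap(1,6), hi=5 ⇒ 5 6 11 9 8 7 14 17
6<11: swap(1,1), lo=2 mid=2 ⇒ 5 6 11 9 8 7 14 17
11=11: mid=3
9<11: swap(2,3), lo=3 mid=4 ⇒ 5 6 9 11 8 7 14 17
8<11: swap(3,4), lo=4 mid=5 ⇒ 5 6 9 8 11 7 14 17
7<11: swap(4,5), lo=5 mid=6 ⇒ 5 6 9 8 7 11 14 17
done. lo=5 hi=5; A=5 6 9 8 7 11 14 17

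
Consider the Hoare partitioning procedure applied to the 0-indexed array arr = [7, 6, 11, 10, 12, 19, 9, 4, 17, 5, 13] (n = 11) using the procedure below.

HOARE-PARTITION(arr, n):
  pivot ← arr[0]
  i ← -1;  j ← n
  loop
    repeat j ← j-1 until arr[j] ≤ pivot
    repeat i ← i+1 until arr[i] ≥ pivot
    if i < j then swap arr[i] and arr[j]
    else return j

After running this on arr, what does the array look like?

[5, 6, 4, 10, 12, 19, 9, 11, 17, 7, 13]

pivot=7
j stops at 9 (5), i stops at 0 (7); swap ⇒ [5, 6, 11, 10, 12, 19, 9, 4, 17, 7, 13]
j stops at 7 (4), i stops at 2 (11); swap ⇒ [5, 6, 4, 10, 12, 19, 9, 11, 17, 7, 13]
j stops at 2, i stops at 3; i≥j ⇒ return 2. arr=[5, 6, 4, 10, 12, 19, 9, 11, 17, 7, 13]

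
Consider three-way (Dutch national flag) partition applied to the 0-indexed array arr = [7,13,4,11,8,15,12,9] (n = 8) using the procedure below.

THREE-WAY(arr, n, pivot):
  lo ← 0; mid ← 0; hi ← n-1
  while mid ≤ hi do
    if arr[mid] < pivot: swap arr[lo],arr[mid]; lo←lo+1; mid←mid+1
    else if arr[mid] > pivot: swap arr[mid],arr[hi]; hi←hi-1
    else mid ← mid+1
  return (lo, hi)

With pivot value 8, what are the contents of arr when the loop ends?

lo=0 mid=0 hi=7
7<8: swap(0,0), lo=1 mid=1 ⇒ [7,13,4,11,8,15,12,9]
13>8: swap(1,7), hi=6 ⇒ [7,9,4,11,8,15,12,13]
9>8: swap(1,6), hi=5 ⇒ [7,12,4,11,8,15,9,13]
12>8: swap(1,5), hi=4 ⇒ [7,15,4,11,8,12,9,13]
15>8: swap(1,4), hi=3 ⇒ [7,8,4,11,15,12,9,13]
8=8: mid=2
4<8: swap(1,2), lo=2 mid=3 ⇒ [7,4,8,11,15,12,9,13]
11>8: swap(3,3), hi=2 ⇒ [7,4,8,11,15,12,9,13]
done. lo=2 hi=2; arr=[7,4,8,11,15,12,9,13]

[7,4,8,11,15,12,9,13]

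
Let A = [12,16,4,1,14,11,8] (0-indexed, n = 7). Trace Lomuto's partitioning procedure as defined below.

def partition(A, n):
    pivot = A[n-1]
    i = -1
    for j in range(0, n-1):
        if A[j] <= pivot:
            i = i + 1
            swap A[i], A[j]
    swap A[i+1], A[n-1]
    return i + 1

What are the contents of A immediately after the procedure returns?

pivot = A[6] = 8; i = -1
j=0: A[0]=12 > 8 → no swap
j=1: A[1]=16 > 8 → no swap
j=2: A[2]=4 ≤ 8 → i=0, swap A[0],A[2] → [4,16,12,1,14,11,8]
j=3: A[3]=1 ≤ 8 → i=1, swap A[1],A[3] → [4,1,12,16,14,11,8]
j=4: A[4]=14 > 8 → no swap
j=5: A[5]=11 > 8 → no swap
final swap A[2],A[6] → [4,1,8,16,14,11,12]; return 2

[4,1,8,16,14,11,12]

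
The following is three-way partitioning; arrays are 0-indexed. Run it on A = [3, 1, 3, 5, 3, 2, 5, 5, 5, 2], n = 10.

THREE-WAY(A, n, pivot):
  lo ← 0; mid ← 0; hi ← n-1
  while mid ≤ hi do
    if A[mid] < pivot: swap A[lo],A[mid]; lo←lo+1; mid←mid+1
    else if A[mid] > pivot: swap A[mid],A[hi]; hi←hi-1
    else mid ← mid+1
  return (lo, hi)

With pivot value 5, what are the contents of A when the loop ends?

lo=0 mid=0 hi=9
3<5: swap(0,0), lo=1 mid=1 ⇒ [3, 1, 3, 5, 3, 2, 5, 5, 5, 2]
1<5: swap(1,1), lo=2 mid=2 ⇒ [3, 1, 3, 5, 3, 2, 5, 5, 5, 2]
3<5: swap(2,2), lo=3 mid=3 ⇒ [3, 1, 3, 5, 3, 2, 5, 5, 5, 2]
5=5: mid=4
3<5: swap(3,4), lo=4 mid=5 ⇒ [3, 1, 3, 3, 5, 2, 5, 5, 5, 2]
2<5: swap(4,5), lo=5 mid=6 ⇒ [3, 1, 3, 3, 2, 5, 5, 5, 5, 2]
5=5: mid=7
5=5: mid=8
5=5: mid=9
2<5: swap(5,9), lo=6 mid=10 ⇒ [3, 1, 3, 3, 2, 2, 5, 5, 5, 5]
done. lo=6 hi=9; A=[3, 1, 3, 3, 2, 2, 5, 5, 5, 5]

[3, 1, 3, 3, 2, 2, 5, 5, 5, 5]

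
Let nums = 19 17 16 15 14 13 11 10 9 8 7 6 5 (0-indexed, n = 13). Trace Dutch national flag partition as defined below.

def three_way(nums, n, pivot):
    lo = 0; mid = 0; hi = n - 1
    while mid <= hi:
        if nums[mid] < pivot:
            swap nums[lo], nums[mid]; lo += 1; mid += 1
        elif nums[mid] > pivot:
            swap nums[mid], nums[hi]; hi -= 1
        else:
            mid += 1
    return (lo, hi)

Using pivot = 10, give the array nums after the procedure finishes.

5 6 7 8 9 10 11 13 14 15 16 17 19

pivot = 10; lo=0, mid=0, hi=12
nums[mid]=19>10: swap nums[0],nums[12]; hi=11 → 5 17 16 15 14 13 11 10 9 8 7 6 19
nums[mid]=5<10: swap nums[0],nums[0]; lo=1,mid=1 → 5 17 16 15 14 13 11 10 9 8 7 6 19
nums[mid]=17>10: swap nums[1],nums[11]; hi=10 → 5 6 16 15 14 13 11 10 9 8 7 17 19
nums[mid]=6<10: swap nums[1],nums[1]; lo=2,mid=2 → 5 6 16 15 14 13 11 10 9 8 7 17 19
nums[mid]=16>10: swap nums[2],nums[10]; hi=9 → 5 6 7 15 14 13 11 10 9 8 16 17 19
nums[mid]=7<10: swap nums[2],nums[2]; lo=3,mid=3 → 5 6 7 15 14 13 11 10 9 8 16 17 19
nums[mid]=15>10: swap nums[3],nums[9]; hi=8 → 5 6 7 8 14 13 11 10 9 15 16 17 19
nums[mid]=8<10: swap nums[3],nums[3]; lo=4,mid=4 → 5 6 7 8 14 13 11 10 9 15 16 17 19
nums[mid]=14>10: swap nums[4],nums[8]; hi=7 → 5 6 7 8 9 13 11 10 14 15 16 17 19
nums[mid]=9<10: swap nums[4],nums[4]; lo=5,mid=5 → 5 6 7 8 9 13 11 10 14 15 16 17 19
nums[mid]=13>10: swap nums[5],nums[7]; hi=6 → 5 6 7 8 9 10 11 13 14 15 16 17 19
nums[mid]=10=10: mid=6
nums[mid]=11>10: swap nums[6],nums[6]; hi=5 → 5 6 7 8 9 10 11 13 14 15 16 17 19
end: lo=5, hi=5; nums = 5 6 7 8 9 10 11 13 14 15 16 17 19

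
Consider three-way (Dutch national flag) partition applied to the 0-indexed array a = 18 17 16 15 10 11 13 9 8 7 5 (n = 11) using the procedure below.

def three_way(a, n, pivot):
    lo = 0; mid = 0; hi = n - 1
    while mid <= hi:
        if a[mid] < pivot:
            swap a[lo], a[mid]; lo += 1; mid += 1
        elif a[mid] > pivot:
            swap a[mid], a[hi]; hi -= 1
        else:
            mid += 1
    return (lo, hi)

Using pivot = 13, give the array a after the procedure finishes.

5 7 8 9 10 11 13 15 16 17 18

lo=0 mid=0 hi=10
18>13: swap(0,10), hi=9 ⇒ 5 17 16 15 10 11 13 9 8 7 18
5<13: swap(0,0), lo=1 mid=1 ⇒ 5 17 16 15 10 11 13 9 8 7 18
17>13: swap(1,9), hi=8 ⇒ 5 7 16 15 10 11 13 9 8 17 18
7<13: swap(1,1), lo=2 mid=2 ⇒ 5 7 16 15 10 11 13 9 8 17 18
16>13: swap(2,8), hi=7 ⇒ 5 7 8 15 10 11 13 9 16 17 18
8<13: swap(2,2), lo=3 mid=3 ⇒ 5 7 8 15 10 11 13 9 16 17 18
15>13: swap(3,7), hi=6 ⇒ 5 7 8 9 10 11 13 15 16 17 18
9<13: swap(3,3), lo=4 mid=4 ⇒ 5 7 8 9 10 11 13 15 16 17 18
10<13: swap(4,4), lo=5 mid=5 ⇒ 5 7 8 9 10 11 13 15 16 17 18
11<13: swap(5,5), lo=6 mid=6 ⇒ 5 7 8 9 10 11 13 15 16 17 18
13=13: mid=7
done. lo=6 hi=6; a=5 7 8 9 10 11 13 15 16 17 18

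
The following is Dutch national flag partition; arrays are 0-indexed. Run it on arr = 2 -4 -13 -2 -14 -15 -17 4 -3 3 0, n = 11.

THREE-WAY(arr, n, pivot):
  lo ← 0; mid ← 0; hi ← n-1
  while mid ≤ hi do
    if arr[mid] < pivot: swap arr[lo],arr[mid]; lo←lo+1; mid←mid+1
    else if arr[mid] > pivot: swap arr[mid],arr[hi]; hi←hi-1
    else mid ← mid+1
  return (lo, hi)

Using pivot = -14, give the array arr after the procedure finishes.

pivot = -14; lo=0, mid=0, hi=10
arr[mid]=2>-14: swap arr[0],arr[10]; hi=9 → 0 -4 -13 -2 -14 -15 -17 4 -3 3 2
arr[mid]=0>-14: swap arr[0],arr[9]; hi=8 → 3 -4 -13 -2 -14 -15 -17 4 -3 0 2
arr[mid]=3>-14: swap arr[0],arr[8]; hi=7 → -3 -4 -13 -2 -14 -15 -17 4 3 0 2
arr[mid]=-3>-14: swap arr[0],arr[7]; hi=6 → 4 -4 -13 -2 -14 -15 -17 -3 3 0 2
arr[mid]=4>-14: swap arr[0],arr[6]; hi=5 → -17 -4 -13 -2 -14 -15 4 -3 3 0 2
arr[mid]=-17<-14: swap arr[0],arr[0]; lo=1,mid=1 → -17 -4 -13 -2 -14 -15 4 -3 3 0 2
arr[mid]=-4>-14: swap arr[1],arr[5]; hi=4 → -17 -15 -13 -2 -14 -4 4 -3 3 0 2
arr[mid]=-15<-14: swap arr[1],arr[1]; lo=2,mid=2 → -17 -15 -13 -2 -14 -4 4 -3 3 0 2
arr[mid]=-13>-14: swap arr[2],arr[4]; hi=3 → -17 -15 -14 -2 -13 -4 4 -3 3 0 2
arr[mid]=-14=-14: mid=3
arr[mid]=-2>-14: swap arr[3],arr[3]; hi=2 → -17 -15 -14 -2 -13 -4 4 -3 3 0 2
end: lo=2, hi=2; arr = -17 -15 -14 -2 -13 -4 4 -3 3 0 2

-17 -15 -14 -2 -13 -4 4 -3 3 0 2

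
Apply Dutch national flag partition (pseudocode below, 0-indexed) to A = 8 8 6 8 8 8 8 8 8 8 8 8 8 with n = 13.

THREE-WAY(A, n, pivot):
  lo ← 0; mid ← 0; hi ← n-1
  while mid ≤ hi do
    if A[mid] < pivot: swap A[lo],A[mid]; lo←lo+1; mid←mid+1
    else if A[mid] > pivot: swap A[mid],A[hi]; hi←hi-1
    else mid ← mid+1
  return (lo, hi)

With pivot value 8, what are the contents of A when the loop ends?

lo=0 mid=0 hi=12
8=8: mid=1
8=8: mid=2
6<8: swap(0,2), lo=1 mid=3 ⇒ 6 8 8 8 8 8 8 8 8 8 8 8 8
8=8: mid=4
8=8: mid=5
8=8: mid=6
8=8: mid=7
8=8: mid=8
8=8: mid=9
8=8: mid=10
8=8: mid=11
8=8: mid=12
8=8: mid=13
done. lo=1 hi=12; A=6 8 8 8 8 8 8 8 8 8 8 8 8

6 8 8 8 8 8 8 8 8 8 8 8 8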